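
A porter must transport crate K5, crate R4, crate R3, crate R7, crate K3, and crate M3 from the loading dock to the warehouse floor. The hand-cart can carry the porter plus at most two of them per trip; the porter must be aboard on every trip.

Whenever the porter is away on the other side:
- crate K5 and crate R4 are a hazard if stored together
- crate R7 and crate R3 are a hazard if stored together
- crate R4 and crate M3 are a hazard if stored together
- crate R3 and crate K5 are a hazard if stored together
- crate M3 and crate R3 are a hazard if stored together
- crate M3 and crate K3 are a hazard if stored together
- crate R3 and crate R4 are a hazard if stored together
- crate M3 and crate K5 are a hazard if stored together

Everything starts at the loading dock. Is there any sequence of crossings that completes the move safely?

Whatever the first load, the items left behind include a forbidden pair without the porter. No opening move is safe, so no plan exists.

No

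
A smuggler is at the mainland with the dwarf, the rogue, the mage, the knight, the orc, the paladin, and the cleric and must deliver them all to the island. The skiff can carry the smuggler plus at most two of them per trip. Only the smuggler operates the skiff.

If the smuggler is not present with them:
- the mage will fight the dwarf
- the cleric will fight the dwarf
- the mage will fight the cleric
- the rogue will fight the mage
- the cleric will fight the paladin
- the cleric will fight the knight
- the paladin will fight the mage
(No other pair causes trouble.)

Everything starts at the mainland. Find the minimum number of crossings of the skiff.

11

Counting alone: the smuggler can take at most 2 across per trip to the island, so moving all 7 needs at least 4 loaded trips out, with a return between consecutive ones — at least 7 crossings.
The safety rule pushes this higher. Following every safe sequence of crossings, the most of the 7 that can be at the island as the skiff arrives there on crossings 7, 9 is 5, 6 respectively — never all 7.
So no plan with fewer than 11 crossings exists, and this one achieves 11:
1. Smuggler goes to the island with the cleric and the mage.
2. Smuggler goes back to the mainland with the mage.
3. Smuggler goes to the island with the mage and the rogue.
4. Smuggler goes back to the mainland with the mage.
5. Smuggler goes to the island with the dwarf and the paladin.
6. Smuggler goes back to the mainland with the cleric.
7. Smuggler goes to the island with the knight and the mage.
8. Smuggler goes back to the mainland with the mage.
9. Smuggler goes to the island with the mage and the orc.
10. Smuggler goes back to the mainland with the mage.
11. Smuggler goes to the island with the cleric and the mage.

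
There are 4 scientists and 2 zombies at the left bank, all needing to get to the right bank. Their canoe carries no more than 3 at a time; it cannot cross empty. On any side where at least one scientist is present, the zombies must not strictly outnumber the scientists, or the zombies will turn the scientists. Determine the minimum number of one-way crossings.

5

Counting alone: each trip to the right bank takes at most 3 across and each return brings at least 1 back, so after t trips out (and t−1 returns) at most 3t − (t−1) of the 6 are across; that first reaches 6 at t = 3, so at least 5 crossings are needed.
The plan below uses exactly 5 crossings, so it is optimal:
1. 2 zombies → the right bank.  (the left bank: 4S 0Z; the right bank: 0S 2Z)
2. 1 zombie ← the left bank.  (the left bank: 4S 1Z; the right bank: 0S 1Z)
3. 2 scientists and 1 zombie → the right bank.  (the left bank: 2S 0Z; the right bank: 2S 2Z)
4. 1 zombie ← the left bank.  (the left bank: 2S 1Z; the right bank: 2S 1Z)
5. 2 scientists and 1 zombie → the right bank.  (the left bank: 0S 0Z; the right bank: 4S 2Z)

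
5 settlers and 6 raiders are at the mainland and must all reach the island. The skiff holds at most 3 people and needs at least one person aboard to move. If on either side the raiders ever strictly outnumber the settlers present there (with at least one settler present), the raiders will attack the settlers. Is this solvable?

No

The raiders already outnumber the settlers at the mainland before anyone moves, so the starting position itself is disallowed.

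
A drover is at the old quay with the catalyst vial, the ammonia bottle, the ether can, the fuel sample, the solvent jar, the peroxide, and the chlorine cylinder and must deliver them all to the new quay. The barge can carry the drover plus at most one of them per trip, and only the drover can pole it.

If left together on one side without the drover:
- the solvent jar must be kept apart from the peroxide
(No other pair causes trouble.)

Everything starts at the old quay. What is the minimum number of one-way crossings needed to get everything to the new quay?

Counting alone: the drover can take at most 1 across per trip to the new quay, so moving all 7 needs at least 7 loaded trips out, with a return between consecutive ones — at least 13 crossings.
The plan below uses exactly 13 crossings, so it is optimal:
1. Drover goes to the new quay with the solvent jar.  [the old quay: the ammonia bottle, the catalyst vial, the chlorine cylinder, the ether can, the fuel sample, the peroxide | the new quay: the solvent jar]
2. Drover goes back to the old quay alone.  [the old quay: the ammonia bottle, the catalyst vial, the chlorine cylinder, the ether can, the fuel sample, the peroxide | the new quay: the solvent jar]
3. Drover goes to the new quay with the catalyst vial.  [the old quay: the ammonia bottle, the chlorine cylinder, the ether can, the fuel sample, the peroxide | the new quay: the catalyst vial, the solvent jar]
4. Drover goes back to the old quay alone.  [the old quay: the ammonia bottle, the chlorine cylinder, the ether can, the fuel sample, the peroxide | the new quay: the catalyst vial, the solvent jar]
5. Drover goes to the new quay with the ammonia bottle.  [the old quay: the chlorine cylinder, the ether can, the fuel sample, the peroxide | the new quay: the ammonia bottle, the catalyst vial, the solvent jar]
6. Drover goes back to the old quay alone.  [the old quay: the chlorine cylinder, the ether can, the fuel sample, the peroxide | the new quay: the ammonia bottle, the catalyst vial, the solvent jar]
7. Drover goes to the new quay with the ether can.  [the old quay: the chlorine cylinder, the fuel sample, the peroxide | the new quay: the ammonia bottle, the catalyst vial, the ether can, the solvent jar]
8. Drover goes back to the old quay alone.  [the old quay: the chlorine cylinder, the fuel sample, the peroxide | the new quay: the ammonia bottle, the catalyst vial, the ether can, the solvent jar]
9. Drover goes to the new quay with the fuel sample.  [the old quay: the chlorine cylinder, the peroxide | the new quay: the ammonia bottle, the catalyst vial, the ether can, the fuel sample, the solvent jar]
10. Drover goes back to the old quay alone.  [the old quay: the chlorine cylinder, the peroxide | the new quay: the ammonia bottle, the catalyst vial, the ether can, the fuel sample, the solvent jar]
11. Drover goes to the new quay with the chlorine cylinder.  [the old quay: the peroxide | the new quay: the ammonia bottle, the catalyst vial, the chlorine cylinder, the ether can, the fuel sample, the solvent jar]
12. Drover goes back to the old quay alone.  [the old quay: the peroxide | the new quay: the ammonia bottle, the catalyst vial, the chlorine cylinder, the ether can, the fuel sample, the solvent jar]
13. Drover goes to the new quay with the peroxide.  [the old quay: — | the new quay: the ammonia bottle, the catalyst vial, the chlorine cylinder, the ether can, the fuel sample, the peroxide, the solvent jar]

13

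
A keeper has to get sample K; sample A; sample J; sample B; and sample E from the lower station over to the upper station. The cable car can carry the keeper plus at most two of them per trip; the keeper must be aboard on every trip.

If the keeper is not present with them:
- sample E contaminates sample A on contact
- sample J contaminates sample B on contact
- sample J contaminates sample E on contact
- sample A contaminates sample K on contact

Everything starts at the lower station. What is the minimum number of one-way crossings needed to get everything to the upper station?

7

Counting alone: the keeper can take at most 2 across per trip to the upper station, so moving all 5 needs at least 3 loaded trips out, with a return between consecutive ones — at least 5 crossings.
The safety rule pushes this higher. Following every safe sequence of crossings, the most of the 5 that can be at the upper station as the cable car arrives there on crossing 5 is 4 — never all 5.
So no plan with fewer than 7 crossings exists, and this one achieves 7:
1. Keeper goes to the upper station with sample A and sample J.  [the lower station: sample B, sample E, sample K | the upper station: sample A, sample J]
2. Keeper goes back to the lower station alone.  [the lower station: sample B, sample E, sample K | the upper station: sample A, sample J]
3. Keeper goes to the upper station with sample K.  [the lower station: sample B, sample E | the upper station: sample A, sample J, sample K]
4. Keeper goes back to the lower station with sample A.  [the lower station: sample A, sample B, sample E | the upper station: sample J, sample K]
5. Keeper goes to the upper station with sample B and sample E.  [the lower station: sample A | the upper station: sample B, sample E, sample J, sample K]
6. Keeper goes back to the lower station with sample J.  [the lower station: sample A, sample J | the upper station: sample B, sample E, sample K]
7. Keeper goes to the upper station with sample A and sample J.  [the lower station: — | the upper station: sample A, sample B, sample E, sample J, sample K]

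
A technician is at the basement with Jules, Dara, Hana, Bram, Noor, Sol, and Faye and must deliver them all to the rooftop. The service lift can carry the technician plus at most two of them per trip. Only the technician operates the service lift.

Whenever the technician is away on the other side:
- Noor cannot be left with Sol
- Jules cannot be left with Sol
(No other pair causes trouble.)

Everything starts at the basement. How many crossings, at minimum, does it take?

7

Counting alone: the technician can take at most 2 across per trip to the rooftop, so moving all 7 needs at least 4 loaded trips out, with a return between consecutive ones — at least 7 crossings.
The plan below uses exactly 7 crossings, so it is optimal:
1. Technician goes to the rooftop with Sol.
2. Technician goes back to the basement alone.
3. Technician goes to the rooftop with Dara and Hana.
4. Technician goes back to the basement alone.
5. Technician goes to the rooftop with Bram and Faye.
6. Technician goes back to the basement alone.
7. Technician goes to the rooftop with Jules and Noor.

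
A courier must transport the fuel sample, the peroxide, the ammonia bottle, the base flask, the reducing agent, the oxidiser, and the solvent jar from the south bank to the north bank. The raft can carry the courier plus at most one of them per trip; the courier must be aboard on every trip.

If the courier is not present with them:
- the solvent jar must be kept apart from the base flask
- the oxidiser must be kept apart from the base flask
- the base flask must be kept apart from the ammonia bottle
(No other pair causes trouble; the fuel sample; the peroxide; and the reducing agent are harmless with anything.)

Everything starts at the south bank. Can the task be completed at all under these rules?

No

Following every safe sequence of crossings from the start, the most of the 7 that can be at the north bank as the raft arrives there on crossings 1, 3, 5, 7, 9 is 1, 2, 3, 4, 5 respectively; the best ever achieved is 5 of 7.
From crossing 11 on, no configuration arises that was not already reachable earlier: only 72 distinct safe configurations (who is on which side, and where the raft is) can ever be reached, none of them has everyone across, and every continuation just revisits them. So no valid plan exists.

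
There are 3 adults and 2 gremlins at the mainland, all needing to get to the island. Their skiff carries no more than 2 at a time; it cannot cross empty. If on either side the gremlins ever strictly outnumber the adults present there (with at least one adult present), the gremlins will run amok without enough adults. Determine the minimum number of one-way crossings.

7

Counting alone: each trip to the island takes at most 2 across and each return brings at least 1 back, so after t trips out (and t−1 returns) at most 2t − (t−1) of the 5 are across; that first reaches 5 at t = 4, so at least 7 crossings are needed.
The plan below uses exactly 7 crossings, so it is optimal:
1. 2 gremlins → the island.  (the mainland: 3A 0G; the island: 0A 2G)
2. 1 gremlin ← the mainland.  (the mainland: 3A 1G; the island: 0A 1G)
3. 2 adults → the island.  (the mainland: 1A 1G; the island: 2A 1G)
4. 1 adult ← the mainland.  (the mainland: 2A 1G; the island: 1A 1G)
5. 1 adult and 1 gremlin → the island.  (the mainland: 1A 0G; the island: 2A 2G)
6. 1 gremlin ← the mainland.  (the mainland: 1A 1G; the island: 2A 1G)
7. 1 adult and 1 gremlin → the island.  (the mainland: 0A 0G; the island: 3A 2G)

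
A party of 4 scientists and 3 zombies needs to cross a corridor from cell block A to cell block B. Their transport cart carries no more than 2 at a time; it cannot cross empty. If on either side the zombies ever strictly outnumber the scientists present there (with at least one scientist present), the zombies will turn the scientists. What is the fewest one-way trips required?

11

Counting alone: each trip to cell block B takes at most 2 across and each return brings at least 1 back, so after t trips out (and t−1 returns) at most 2t − (t−1) of the 7 are across; that first reaches 7 at t = 6, so at least 11 crossings are needed.
The plan below uses exactly 11 crossings, so it is optimal:
1. 2 zombies → cell block B.  (cell block A: 4S 1Z; cell block B: 0S 2Z)
2. 1 zombie ← cell block A.  (cell block A: 4S 2Z; cell block B: 0S 1Z)
3. 2 zombies → cell block B.  (cell block A: 4S 0Z; cell block B: 0S 3Z)
4. 1 zombie ← cell block A.  (cell block A: 4S 1Z; cell block B: 0S 2Z)
5. 2 scientists → cell block B.  (cell block A: 2S 1Z; cell block B: 2S 2Z)
6. 1 zombie ← cell block A.  (cell block A: 2S 2Z; cell block B: 2S 1Z)
7. 1 scientist and 1 zombie → cell block B.  (cell block A: 1S 1Z; cell block B: 3S 2Z)
8. 1 scientist ← cell block A.  (cell block A: 2S 1Z; cell block B: 2S 2Z)
9. 1 scientist and 1 zombie → cell block B.  (cell block A: 1S 0Z; cell block B: 3S 3Z)
10. 1 zombie ← cell block A.  (cell block A: 1S 1Z; cell block B: 3S 2Z)
11. 1 scientist and 1 zombie → cell block B.  (cell block A: 0S 0Z; cell block B: 4S 3Z)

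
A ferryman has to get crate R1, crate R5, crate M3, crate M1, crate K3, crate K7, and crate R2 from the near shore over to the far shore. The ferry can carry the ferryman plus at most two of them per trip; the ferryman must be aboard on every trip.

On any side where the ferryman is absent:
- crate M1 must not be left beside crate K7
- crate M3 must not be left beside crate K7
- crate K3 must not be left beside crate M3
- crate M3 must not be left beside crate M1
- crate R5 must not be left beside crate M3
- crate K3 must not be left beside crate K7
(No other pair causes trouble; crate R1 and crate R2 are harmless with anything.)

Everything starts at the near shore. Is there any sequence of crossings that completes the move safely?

Yes

1. Ferryman goes to the far shore with crate K7 and crate M3.  [the near shore: crate K3, crate M1, crate R1, crate R2, crate R5 | the far shore: crate K7, crate M3]
2. Ferryman goes back to the near shore with crate M3.  [the near shore: crate K3, crate M1, crate M3, crate R1, crate R2, crate R5 | the far shore: crate K7]
3. Ferryman goes to the far shore with crate M3 and crate R1.  [the near shore: crate K3, crate M1, crate R2, crate R5 | the far shore: crate K7, crate M3, crate R1]
4. Ferryman goes back to the near shore with crate M3.  [the near shore: crate K3, crate M1, crate M3, crate R2, crate R5 | the far shore: crate K7, crate R1]
5. Ferryman goes to the far shore with crate M3 and crate R5.  [the near shore: crate K3, crate M1, crate R2 | the far shore: crate K7, crate M3, crate R1, crate R5]
6. Ferryman goes back to the near shore with crate M3.  [the near shore: crate K3, crate M1, crate M3, crate R2 | the far shore: crate K7, crate R1, crate R5]
7. Ferryman goes to the far shore with crate M3 and crate R2.  [the near shore: crate K3, crate M1 | the far shore: crate K7, crate M3, crate R1, crate R2, crate R5]
8. Ferryman goes back to the near shore with crate M3.  [the near shore: crate K3, crate M1, crate M3 | the far shore: crate K7, crate R1, crate R2, crate R5]
9. Ferryman goes to the far shore with crate K3 and crate M1.  [the near shore: crate M3 | the far shore: crate K3, crate K7, crate M1, crate R1, crate R2, crate R5]
10. Ferryman goes back to the near shore with crate K7.  [the near shore: crate K7, crate M3 | the far shore: crate K3, crate M1, crate R1, crate R2, crate R5]
11. Ferryman goes to the far shore with crate K7 and crate M3.  [the near shore: — | the far shore: crate K3, crate K7, crate M1, crate M3, crate R1, crate R2, crate R5]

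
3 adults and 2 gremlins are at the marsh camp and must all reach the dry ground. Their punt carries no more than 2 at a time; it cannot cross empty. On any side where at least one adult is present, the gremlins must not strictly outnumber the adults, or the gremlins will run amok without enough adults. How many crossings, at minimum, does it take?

Counting alone: each trip to the dry ground takes at most 2 across and each return brings at least 1 back, so after t trips out (and t−1 returns) at most 2t − (t−1) of the 5 are across; that first reaches 5 at t = 4, so at least 7 crossings are needed.
The plan below uses exactly 7 crossings, so it is optimal:
1. 2 gremlins → the dry ground.  (the marsh camp: 3A 0G; the dry ground: 0A 2G)
2. 1 gremlin ← the marsh camp.  (the marsh camp: 3A 1G; the dry ground: 0A 1G)
3. 2 adults → the dry ground.  (the marsh camp: 1A 1G; the dry ground: 2A 1G)
4. 1 adult ← the marsh camp.  (the marsh camp: 2A 1G; the dry ground: 1A 1G)
5. 1 adult and 1 gremlin → the dry ground.  (the marsh camp: 1A 0G; the dry ground: 2A 2G)
6. 1 gremlin ← the marsh camp.  (the marsh camp: 1A 1G; the dry ground: 2A 1G)
7. 1 adult and 1 gremlin → the dry ground.  (the marsh camp: 0A 0G; the dry ground: 3A 2G)

7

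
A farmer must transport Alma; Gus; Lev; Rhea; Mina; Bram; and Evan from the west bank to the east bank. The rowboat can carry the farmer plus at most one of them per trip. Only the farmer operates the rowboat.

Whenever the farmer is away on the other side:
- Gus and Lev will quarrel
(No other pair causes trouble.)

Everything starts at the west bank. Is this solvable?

Yes

1. Farmer goes to the east bank with Gus.  [the west bank: Alma, Bram, Evan, Lev, Mina, Rhea | the east bank: Gus]
2. Farmer goes back to the west bank alone.  [the west bank: Alma, Bram, Evan, Lev, Mina, Rhea | the east bank: Gus]
3. Farmer goes to the east bank with Alma.  [the west bank: Bram, Evan, Lev, Mina, Rhea | the east bank: Alma, Gus]
4. Farmer goes back to the west bank alone.  [the west bank: Bram, Evan, Lev, Mina, Rhea | the east bank: Alma, Gus]
5. Farmer goes to the east bank with Rhea.  [the west bank: Bram, Evan, Lev, Mina | the east bank: Alma, Gus, Rhea]
6. Farmer goes back to the west bank alone.  [the west bank: Bram, Evan, Lev, Mina | the east bank: Alma, Gus, Rhea]
7. Farmer goes to the east bank with Mina.  [the west bank: Bram, Evan, Lev | the east bank: Alma, Gus, Mina, Rhea]
8. Farmer goes back to the west bank alone.  [the west bank: Bram, Evan, Lev | the east bank: Alma, Gus, Mina, Rhea]
9. Farmer goes to the east bank with Bram.  [the west bank: Evan, Lev | the east bank: Alma, Bram, Gus, Mina, Rhea]
10. Farmer goes back to the west bank alone.  [the west bank: Evan, Lev | the east bank: Alma, Bram, Gus, Mina, Rhea]
11. Farmer goes to the east bank with Evan.  [the west bank: Lev | the east bank: Alma, Bram, Evan, Gus, Mina, Rhea]
12. Farmer goes back to the west bank alone.  [the west bank: Lev | the east bank: Alma, Bram, Evan, Gus, Mina, Rhea]
13. Farmer goes to the east bank with Lev.  [the west bank: — | the east bank: Alma, Bram, Evan, Gus, Lev, Mina, Rhea]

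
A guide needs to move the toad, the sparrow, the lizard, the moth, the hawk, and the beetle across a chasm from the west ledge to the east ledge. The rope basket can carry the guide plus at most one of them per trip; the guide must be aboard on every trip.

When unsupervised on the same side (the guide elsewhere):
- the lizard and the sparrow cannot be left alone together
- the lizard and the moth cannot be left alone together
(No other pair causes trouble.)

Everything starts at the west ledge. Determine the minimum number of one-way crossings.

Counting alone: the guide can take at most 1 across per trip to the east ledge, so moving all 6 needs at least 6 loaded trips out, with a return between consecutive ones — at least 11 crossings.
The safety rule pushes this higher. Following every safe sequence of crossings, the most of the 6 that can be at the east ledge as the rope basket arrives there on crossing 11 is 5 — never all 6.
So no plan with fewer than 13 crossings exists, and this one achieves 13:
1. Guide goes to the east ledge with the lizard.  [the west ledge: the beetle, the hawk, the moth, the sparrow, the toad | the east ledge: the lizard]
2. Guide goes back to the west ledge alone.  [the west ledge: the beetle, the hawk, the moth, the sparrow, the toad | the east ledge: the lizard]
3. Guide goes to the east ledge with the toad.  [the west ledge: the beetle, the hawk, the moth, the sparrow | the east ledge: the lizard, the toad]
4. Guide goes back to the west ledge alone.  [the west ledge: the beetle, the hawk, the moth, the sparrow | the east ledge: the lizard, the toad]
5. Guide goes to the east ledge with the sparrow.  [the west ledge: the beetle, the hawk, the moth | the east ledge: the lizard, the sparrow, the toad]
6. Guide goes back to the west ledge with the lizard.  [the west ledge: the beetle, the hawk, the lizard, the moth | the east ledge: the sparrow, the toad]
7. Guide goes to the east ledge with the moth.  [the west ledge: the beetle, the hawk, the lizard | the east ledge: the moth, the sparrow, the toad]
8. Guide goes back to the west ledge alone.  [the west ledge: the beetle, the hawk, the lizard | the east ledge: the moth, the sparrow, the toad]
9. Guide goes to the east ledge with the hawk.  [the west ledge: the beetle, the lizard | the east ledge: the hawk, the moth, the sparrow, the toad]
10. Guide goes back to the west ledge alone.  [the west ledge: the beetle, the lizard | the east ledge: the hawk, the moth, the sparrow, the toad]
11. Guide goes to the east ledge with the beetle.  [the west ledge: the lizard | the east ledge: the beetle, the hawk, the moth, the sparrow, the toad]
12. Guide goes back to the west ledge alone.  [the west ledge: the lizard | the east ledge: the beetle, the hawk, the moth, the sparrow, the toad]
13. Guide goes to the east ledge with the lizard.  [the west ledge: — | the east ledge: the beetle, the hawk, the lizard, the moth, the sparrow, the toad]

13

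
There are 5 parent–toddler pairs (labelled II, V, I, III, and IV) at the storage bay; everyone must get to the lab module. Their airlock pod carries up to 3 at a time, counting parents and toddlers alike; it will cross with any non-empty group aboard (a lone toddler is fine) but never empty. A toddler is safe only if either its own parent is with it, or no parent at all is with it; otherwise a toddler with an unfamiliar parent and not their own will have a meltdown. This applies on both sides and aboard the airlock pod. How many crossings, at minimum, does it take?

Counting alone: each trip to the lab module takes at most 3 across and each return brings at least 1 back, so after t trips out (and t−1 returns) at most 3t − (t−1) of the 10 are across; that first reaches 10 at t = 5, so at least 9 crossings are needed.
The safety rule pushes this higher. Following every safe sequence of crossings, the most of the 10 that can be at the lab module as the airlock pod arrives there on crossing 9 is 9 — never all 10.
So no plan with fewer than 11 crossings exists, and this one achieves 11:
1. parent II and toddler II cross → the lab module.
2. parent II crosses ← the storage bay.
3. toddler I, toddler III, and toddler V cross → the lab module.
4. toddler II crosses ← the storage bay.
5. parent I, parent III, and parent V cross → the lab module.
6. parent V and toddler V cross ← the storage bay.
7. parent II, parent IV, and parent V cross → the lab module.
8. toddler I crosses ← the storage bay.
9. toddler II and toddler V cross → the lab module.
10. toddler II crosses ← the storage bay.
11. toddler I, toddler II, and toddler IV cross → the lab module.

11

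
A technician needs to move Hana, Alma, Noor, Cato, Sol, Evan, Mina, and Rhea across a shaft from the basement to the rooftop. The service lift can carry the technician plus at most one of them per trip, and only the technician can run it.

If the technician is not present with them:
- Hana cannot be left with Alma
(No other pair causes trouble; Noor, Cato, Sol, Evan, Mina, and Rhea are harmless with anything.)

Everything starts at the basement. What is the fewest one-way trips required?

Counting alone: the technician can take at most 1 across per trip to the rooftop, so moving all 8 needs at least 8 loaded trips out, with a return between consecutive ones — at least 15 crossings.
The plan below uses exactly 15 crossings, so it is optimal:
1. Technician goes to the rooftop with Hana.
2. Technician goes back to the basement alone.
3. Technician goes to the rooftop with Noor.
4. Technician goes back to the basement alone.
5. Technician goes to the rooftop with Cato.
6. Technician goes back to the basement alone.
7. Technician goes to the rooftop with Sol.
8. Technician goes back to the basement alone.
9. Technician goes to the rooftop with Evan.
10. Technician goes back to the basement alone.
11. Technician goes to the rooftop with Mina.
12. Technician goes back to the basement alone.
13. Technician goes to the rooftop with Rhea.
14. Technician goes back to the basement alone.
15. Technician goes to the rooftop with Alma.

15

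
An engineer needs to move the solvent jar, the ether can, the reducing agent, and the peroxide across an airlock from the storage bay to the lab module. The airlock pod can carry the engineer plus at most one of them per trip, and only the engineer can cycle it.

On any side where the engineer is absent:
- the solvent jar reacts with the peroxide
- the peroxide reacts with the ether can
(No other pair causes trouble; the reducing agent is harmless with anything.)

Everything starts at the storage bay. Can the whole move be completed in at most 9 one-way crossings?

Yes — this plan uses 9 crossings (≤ 9):
1. Engineer goes to the lab module with the peroxide.
2. Engineer goes back to the storage bay alone.
3. Engineer goes to the lab module with the solvent jar.
4. Engineer goes back to the storage bay with the peroxide.
5. Engineer goes to the lab module with the ether can.
6. Engineer goes back to the storage bay alone.
7. Engineer goes to the lab module with the reducing agent.
8. Engineer goes back to the storage bay alone.
9. Engineer goes to the lab module with the peroxide.

Yes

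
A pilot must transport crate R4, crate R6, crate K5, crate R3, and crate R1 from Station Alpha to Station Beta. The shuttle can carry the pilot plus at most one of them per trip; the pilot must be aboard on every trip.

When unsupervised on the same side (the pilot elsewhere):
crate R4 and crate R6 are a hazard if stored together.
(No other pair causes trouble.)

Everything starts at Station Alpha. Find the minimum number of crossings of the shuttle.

Counting alone: the pilot can take at most 1 across per trip to Station Beta, so moving all 5 needs at least 5 loaded trips out, with a return between consecutive ones — at least 9 crossings.
The plan below uses exactly 9 crossings, so it is optimal:
1. Pilot goes to Station Beta with crate R4.  [Station Alpha: crate K5, crate R1, crate R3, crate R6 | Station Beta: crate R4]
2. Pilot goes back to Station Alpha alone.  [Station Alpha: crate K5, crate R1, crate R3, crate R6 | Station Beta: crate R4]
3. Pilot goes to Station Beta with crate K5.  [Station Alpha: crate R1, crate R3, crate R6 | Station Beta: crate K5, crate R4]
4. Pilot goes back to Station Alpha alone.  [Station Alpha: crate R1, crate R3, crate R6 | Station Beta: crate K5, crate R4]
5. Pilot goes to Station Beta with crate R3.  [Station Alpha: crate R1, crate R6 | Station Beta: crate K5, crate R3, crate R4]
6. Pilot goes back to Station Alpha alone.  [Station Alpha: crate R1, crate R6 | Station Beta: crate K5, crate R3, crate R4]
7. Pilot goes to Station Beta with crate R1.  [Station Alpha: crate R6 | Station Beta: crate K5, crate R1, crate R3, crate R4]
8. Pilot goes back to Station Alpha alone.  [Station Alpha: crate R6 | Station Beta: crate K5, crate R1, crate R3, crate R4]
9. Pilot goes to Station Beta with crate R6.  [Station Alpha: — | Station Beta: crate K5, crate R1, crate R3, crate R4, crate R6]

9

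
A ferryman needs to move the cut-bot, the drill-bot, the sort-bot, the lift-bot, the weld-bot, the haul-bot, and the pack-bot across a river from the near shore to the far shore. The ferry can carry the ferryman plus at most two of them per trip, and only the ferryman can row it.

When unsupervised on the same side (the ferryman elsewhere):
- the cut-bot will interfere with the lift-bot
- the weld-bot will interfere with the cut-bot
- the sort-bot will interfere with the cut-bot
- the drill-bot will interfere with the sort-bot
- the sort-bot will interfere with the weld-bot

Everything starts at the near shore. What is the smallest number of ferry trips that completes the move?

Counting alone: the ferryman can take at most 2 across per trip to the far shore, so moving all 7 needs at least 4 loaded trips out, with a return between consecutive ones — at least 7 crossings.
The safety rule pushes this higher. Following every safe sequence of crossings, the most of the 7 that can be at the far shore as the ferry arrives there on crossings 7, 9 is 5, 6 respectively — never all 7.
So no plan with fewer than 11 crossings exists, and this one achieves 11:
1. Ferryman goes to the far shore with the cut-bot and the sort-bot.
2. Ferryman goes back to the near shore with the cut-bot.
3. Ferryman goes to the far shore with the cut-bot and the drill-bot.
4. Ferryman goes back to the near shore with the sort-bot.
5. Ferryman goes to the far shore with the haul-bot and the sort-bot.
6. Ferryman goes back to the near shore with the sort-bot.
7. Ferryman goes to the far shore with the pack-bot and the sort-bot.
8. Ferryman goes back to the near shore with the sort-bot.
9. Ferryman goes to the far shore with the lift-bot and the weld-bot.
10. Ferryman goes back to the near shore with the cut-bot.
11. Ferryman goes to the far shore with the cut-bot and the sort-bot.

11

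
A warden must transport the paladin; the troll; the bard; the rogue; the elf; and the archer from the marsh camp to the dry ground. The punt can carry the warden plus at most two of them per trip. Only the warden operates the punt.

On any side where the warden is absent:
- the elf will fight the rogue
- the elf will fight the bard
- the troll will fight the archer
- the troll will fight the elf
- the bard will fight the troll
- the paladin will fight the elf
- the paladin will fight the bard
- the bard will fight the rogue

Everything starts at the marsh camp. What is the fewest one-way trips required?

Whatever the first load, the items left behind include a forbidden pair without the warden. No opening move is safe, so no plan exists.

impossible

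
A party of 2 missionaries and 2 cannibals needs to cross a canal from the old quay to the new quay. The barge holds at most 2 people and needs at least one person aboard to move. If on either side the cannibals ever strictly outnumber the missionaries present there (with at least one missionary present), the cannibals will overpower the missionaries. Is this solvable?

Yes

1. 2 cannibals → the new quay.  (the old quay: 2M 0C; the new quay: 0M 2C)
2. 1 cannibal ← the old quay.  (the old quay: 2M 1C; the new quay: 0M 1C)
3. 2 missionaries → the new quay.  (the old quay: 0M 1C; the new quay: 2M 1C)
4. 1 cannibal ← the old quay.  (the old quay: 0M 2C; the new quay: 2M 0C)
5. 2 cannibals → the new quay.  (the old quay: 0M 0C; the new quay: 2M 2C)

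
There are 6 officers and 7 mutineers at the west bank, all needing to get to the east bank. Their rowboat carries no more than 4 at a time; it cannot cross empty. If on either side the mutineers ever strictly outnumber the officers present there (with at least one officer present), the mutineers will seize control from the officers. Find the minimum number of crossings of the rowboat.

impossible

The mutineers already outnumber the officers at the west bank before anyone moves, so the starting position itself is disallowed.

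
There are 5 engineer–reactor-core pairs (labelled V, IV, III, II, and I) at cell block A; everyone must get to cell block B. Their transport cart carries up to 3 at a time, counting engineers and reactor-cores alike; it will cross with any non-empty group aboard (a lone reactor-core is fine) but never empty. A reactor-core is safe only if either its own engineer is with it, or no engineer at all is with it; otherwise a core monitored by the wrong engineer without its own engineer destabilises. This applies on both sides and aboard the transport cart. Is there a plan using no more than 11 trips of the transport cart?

Yes — this plan uses 11 crossings (≤ 11):
1. engineer V and reactor-core V cross → cell block B.
2. engineer V crosses ← cell block A.
3. reactor-core II, reactor-core III, and reactor-core IV cross → cell block B.
4. reactor-core V crosses ← cell block A.
5. engineer II, engineer III, and engineer IV cross → cell block B.
6. engineer IV and reactor-core IV cross ← cell block A.
7. engineer I, engineer IV, and engineer V cross → cell block B.
8. reactor-core III crosses ← cell block A.
9. reactor-core IV and reactor-core V cross → cell block B.
10. reactor-core V crosses ← cell block A.
11. reactor-core I, reactor-core III, and reactor-core V cross → cell block B.

Yes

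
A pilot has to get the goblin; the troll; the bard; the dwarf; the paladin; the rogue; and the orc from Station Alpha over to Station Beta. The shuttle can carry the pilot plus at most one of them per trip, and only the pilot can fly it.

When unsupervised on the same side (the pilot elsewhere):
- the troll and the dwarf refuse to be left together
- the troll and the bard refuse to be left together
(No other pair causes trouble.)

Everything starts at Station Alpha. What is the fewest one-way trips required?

15

Counting alone: the pilot can take at most 1 across per trip to Station Beta, so moving all 7 needs at least 7 loaded trips out, with a return between consecutive ones — at least 13 crossings.
The safety rule pushes this higher. Following every safe sequence of crossings, the most of the 7 that can be at Station Beta as the shuttle arrives there on crossing 13 is 6 — never all 7.
So no plan with fewer than 15 crossings exists, and this one achieves 15:
1. Pilot goes to Station Beta with the troll.
2. Pilot goes back to Station Alpha alone.
3. Pilot goes to Station Beta with the goblin.
4. Pilot goes back to Station Alpha alone.
5. Pilot goes to Station Beta with the bard.
6. Pilot goes back to Station Alpha with the troll.
7. Pilot goes to Station Beta with the dwarf.
8. Pilot goes back to Station Alpha alone.
9. Pilot goes to Station Beta with the paladin.
10. Pilot goes back to Station Alpha alone.
11. Pilot goes to Station Beta with the rogue.
12. Pilot goes back to Station Alpha alone.
13. Pilot goes to Station Beta with the orc.
14. Pilot goes back to Station Alpha alone.
15. Pilot goes to Station Beta with the troll.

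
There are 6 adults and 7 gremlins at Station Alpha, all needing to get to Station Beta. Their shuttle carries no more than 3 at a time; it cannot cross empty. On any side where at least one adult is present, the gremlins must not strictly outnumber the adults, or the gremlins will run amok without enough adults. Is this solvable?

The gremlins already outnumber the adults at Station Alpha before anyone moves, so the starting position itself is disallowed.

No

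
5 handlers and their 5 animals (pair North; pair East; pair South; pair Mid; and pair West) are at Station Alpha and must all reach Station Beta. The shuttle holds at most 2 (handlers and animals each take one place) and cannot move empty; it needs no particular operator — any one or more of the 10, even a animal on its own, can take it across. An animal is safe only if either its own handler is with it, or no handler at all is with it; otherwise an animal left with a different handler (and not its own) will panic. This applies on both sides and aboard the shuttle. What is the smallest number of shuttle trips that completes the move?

impossible

Following every safe sequence of crossings from the start, the most of the 10 that can be at Station Beta as the shuttle arrives there on crossings 1, 3, 5, 7 is 2, 3, 4, 5 respectively; the best ever achieved is 5 of 10.
From crossing 9 on, no configuration arises that was not already reachable earlier: only 82 distinct safe configurations (who is on which side, and where the shuttle is) can ever be reached, none of them has everyone across, and every continuation just revisits them. So no valid plan exists.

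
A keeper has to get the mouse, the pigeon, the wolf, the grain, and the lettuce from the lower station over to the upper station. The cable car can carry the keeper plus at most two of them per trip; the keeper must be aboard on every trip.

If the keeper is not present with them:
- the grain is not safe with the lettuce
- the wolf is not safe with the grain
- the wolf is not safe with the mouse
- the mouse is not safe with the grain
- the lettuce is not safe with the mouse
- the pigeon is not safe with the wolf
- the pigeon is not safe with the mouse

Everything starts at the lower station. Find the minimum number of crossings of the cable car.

Whatever the first load, the items left behind include a forbidden pair without the keeper. No opening move is safe, so no plan exists.

impossible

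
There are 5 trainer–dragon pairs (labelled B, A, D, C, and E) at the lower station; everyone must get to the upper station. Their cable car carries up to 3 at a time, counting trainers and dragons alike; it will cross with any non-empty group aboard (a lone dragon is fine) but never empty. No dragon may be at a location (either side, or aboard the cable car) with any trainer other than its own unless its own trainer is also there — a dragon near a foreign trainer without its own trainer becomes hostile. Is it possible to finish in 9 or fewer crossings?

Counting alone: each trip to the upper station takes at most 3 across and each return brings at least 1 back, so after t trips out (and t−1 returns) at most 3t − (t−1) of the 10 are across; that first reaches 10 at t = 5, so at least 9 crossings are needed.
The safety rule pushes this higher. Following every safe sequence of crossings, the most of the 10 that can be at the upper station as the cable car arrives there on crossing 9 is 9 — never all 10.
So the move cannot be finished within 9 crossings. (The shortest complete plan takes 11:)
1. dragon B and trainer B cross → the upper station.
2. trainer B crosses ← the lower station.
3. dragon A, dragon C, and dragon D cross → the upper station.
4. dragon B crosses ← the lower station.
5. trainer A, trainer C, and trainer D cross → the upper station.
6. dragon A and trainer A cross ← the lower station.
7. trainer A, trainer B, and trainer E cross → the upper station.
8. dragon D crosses ← the lower station.
9. dragon A and dragon B cross → the upper station.
10. dragon B crosses ← the lower station.
11. dragon B, dragon D, and dragon E cross → the upper station.

No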